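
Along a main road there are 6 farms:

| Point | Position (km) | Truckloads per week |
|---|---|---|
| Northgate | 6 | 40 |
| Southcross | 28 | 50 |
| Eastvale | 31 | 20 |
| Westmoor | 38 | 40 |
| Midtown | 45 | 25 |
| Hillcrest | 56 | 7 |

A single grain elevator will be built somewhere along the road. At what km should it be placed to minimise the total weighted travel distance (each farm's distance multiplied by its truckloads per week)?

For a sum of weighted absolute distances on a line, the optimum is the weighted median (not the mean). Total weight W = 182; half-weight = 91.
Sort by position and accumulate weight:
  km 6 (Northgate, w=40) → cum 40
  km 28 (Southcross, w=50) → cum 90
  km 31 (Eastvale, w=20) → cum 110  ≥ 91 → median here
  km 38 (Westmoor, w=40) → cum 150
  km 45 (Midtown, w=25) → cum 175
  km 56 (Hillcrest, w=7) → cum 182
Optimal location: km 31.

x = 31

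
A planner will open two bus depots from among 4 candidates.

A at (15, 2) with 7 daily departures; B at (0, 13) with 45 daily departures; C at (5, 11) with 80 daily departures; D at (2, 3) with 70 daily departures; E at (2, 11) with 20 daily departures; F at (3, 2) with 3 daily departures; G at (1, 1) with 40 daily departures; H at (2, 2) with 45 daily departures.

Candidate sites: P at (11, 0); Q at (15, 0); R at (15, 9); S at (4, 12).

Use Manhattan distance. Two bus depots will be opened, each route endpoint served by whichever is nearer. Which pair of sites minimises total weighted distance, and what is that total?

Evaluate every pair (each demand assigned to the nearer of the two):
  {P, S}: total = 2222
  {Q, S}: total = 2362
  {R, S}: total = 2397
  {P, R}: total = 3962
  {Q, R}: total = 4566
  {P, Q}: total = 4659
Best pair: {P, S} with total 2222.

{P, S}, total 2222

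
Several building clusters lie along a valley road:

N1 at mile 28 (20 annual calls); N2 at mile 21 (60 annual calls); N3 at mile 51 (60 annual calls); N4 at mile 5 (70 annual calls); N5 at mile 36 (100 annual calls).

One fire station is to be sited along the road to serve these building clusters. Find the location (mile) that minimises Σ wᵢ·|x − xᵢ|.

x = 36

For a sum of weighted absolute distances on a line, the optimum is the weighted median (not the mean). Total weight W = 310; half-weight = 155.
Sort by position and accumulate weight:
  mile 5 (N4, w=70) → cum 70
  mile 21 (N2, w=60) → cum 130
  mile 28 (N1, w=20) → cum 150
  mile 36 (N5, w=100) → cum 250  ≥ 155 → median here
  mile 51 (N3, w=60) → cum 310
Optimal location: mile 36.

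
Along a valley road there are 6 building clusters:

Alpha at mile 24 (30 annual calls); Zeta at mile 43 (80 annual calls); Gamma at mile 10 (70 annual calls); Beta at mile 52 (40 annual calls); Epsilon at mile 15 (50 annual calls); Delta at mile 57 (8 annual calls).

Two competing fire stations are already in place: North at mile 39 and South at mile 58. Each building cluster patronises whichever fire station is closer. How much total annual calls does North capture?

The indifferent point is the midpoint (39+58)/2 = 48.5; building clusters left of it (closer to North at 39) go to North, those right go to South.
  Gamma at 10 (w=70) → North
  Epsilon at 15 (w=50) → North
  Alpha at 24 (w=30) → North
  Zeta at 43 (w=80) → North
  Beta at 52 (w=40) → South
  Delta at 57 (w=8) → South
North captures 230; South captures 48.

230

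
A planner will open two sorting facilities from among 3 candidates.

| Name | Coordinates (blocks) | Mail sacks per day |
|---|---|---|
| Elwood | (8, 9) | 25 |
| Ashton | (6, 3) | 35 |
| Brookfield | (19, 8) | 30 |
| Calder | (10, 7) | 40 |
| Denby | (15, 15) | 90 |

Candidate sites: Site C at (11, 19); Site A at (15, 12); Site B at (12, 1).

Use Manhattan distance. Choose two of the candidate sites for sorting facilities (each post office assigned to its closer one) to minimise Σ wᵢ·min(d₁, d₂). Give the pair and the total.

Evaluate every pair (each demand assigned to the nearer of the two):
  {Site A, Site B}: total = 1360
  {Site C, Site A}: total = 1790
  {Site C, Site B}: total = 2040
Best pair: {Site A, Site B} with total 1360.

{Site A, Site B}, total 1360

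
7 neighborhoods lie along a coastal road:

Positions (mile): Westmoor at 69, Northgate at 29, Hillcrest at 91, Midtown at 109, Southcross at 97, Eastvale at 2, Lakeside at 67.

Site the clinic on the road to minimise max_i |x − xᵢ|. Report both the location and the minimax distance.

location 55.5, max distance 53.5

The 1-center on a line is the midpoint of the two extreme points: leftmost at 2, rightmost at 109.
Optimal location = (2 + 109)/2 = 55.5; maximum distance = (109 − 2)/2 = 53.5.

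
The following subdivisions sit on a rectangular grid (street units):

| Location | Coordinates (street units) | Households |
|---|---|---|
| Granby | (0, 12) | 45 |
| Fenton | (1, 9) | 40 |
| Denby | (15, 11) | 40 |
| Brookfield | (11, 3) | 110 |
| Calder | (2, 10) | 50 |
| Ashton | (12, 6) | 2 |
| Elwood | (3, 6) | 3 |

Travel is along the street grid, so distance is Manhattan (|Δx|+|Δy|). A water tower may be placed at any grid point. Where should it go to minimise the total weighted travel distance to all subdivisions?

(11, 9)

Manhattan distance separates: Σwᵢ(|x−xᵢ|+|y−yᵢ|) = Σwᵢ|x−xᵢ| + Σwᵢ|y−yᵢ|, so x and y are optimised independently as 1-D weighted medians.
Total weight W = 290; half = 145.
x-coordinate, sorted with cumulative weight:
  x=0 (Granby, w=45) cum 45
  x=1 (Fenton, w=40) cum 85
  x=2 (Calder, w=50) cum 135
  x=3 (Elwood, w=3) cum 138
  x=11 (Brookfield, w=110) cum 248  ← median
  x=12 (Ashton, w=2) cum 250
  x=15 (Denby, w=40) cum 290
⇒ x* = 11
y-coordinate, sorted with cumulative weight:
  y=3 (Brookfield, w=110) cum 110
  y=6 (Ashton, w=2) cum 112
  y=6 (Elwood, w=3) cum 115
  y=9 (Fenton, w=40) cum 155  ← median
  y=10 (Calder, w=50) cum 205
  y=11 (Denby, w=40) cum 245
  y=12 (Granby, w=45) cum 290
⇒ y* = 9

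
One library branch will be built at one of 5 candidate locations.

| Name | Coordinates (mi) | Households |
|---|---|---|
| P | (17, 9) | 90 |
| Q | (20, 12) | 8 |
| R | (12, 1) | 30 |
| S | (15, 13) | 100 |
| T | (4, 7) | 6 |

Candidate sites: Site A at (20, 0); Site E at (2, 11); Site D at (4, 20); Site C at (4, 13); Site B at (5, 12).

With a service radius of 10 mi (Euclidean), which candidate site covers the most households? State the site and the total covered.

Coverage radius r = 10 mi; a point is covered iff (Δx)²+(Δy)² ≤ 10² = 100.
  Site A (20, 0): covers {P, R} → 120
  Site E (2, 11): covers {T} → 6
  Site D (4, 20): covers {none} → 0
  Site C (4, 13): covers {T} → 6
  Site B (5, 12): covers {T} → 6
Maximum coverage at Site A: 120 households.

Site A, covering 120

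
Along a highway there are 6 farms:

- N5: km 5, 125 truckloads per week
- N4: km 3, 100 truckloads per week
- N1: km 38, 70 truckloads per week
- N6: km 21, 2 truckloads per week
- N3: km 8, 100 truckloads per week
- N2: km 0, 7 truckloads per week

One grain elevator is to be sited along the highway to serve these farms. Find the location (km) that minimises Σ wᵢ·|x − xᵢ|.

x = 5

For a sum of weighted absolute distances on a line, the optimum is the weighted median (not the mean). Total weight W = 404; half-weight = 202.
Sort by position and accumulate weight:
  km 0 (N2, w=7) → cum 7
  km 3 (N4, w=100) → cum 107
  km 5 (N5, w=125) → cum 232  ≥ 202 → median here
  km 8 (N3, w=100) → cum 332
  km 21 (N6, w=2) → cum 334
  km 38 (N1, w=70) → cum 404
Optimal location: km 5.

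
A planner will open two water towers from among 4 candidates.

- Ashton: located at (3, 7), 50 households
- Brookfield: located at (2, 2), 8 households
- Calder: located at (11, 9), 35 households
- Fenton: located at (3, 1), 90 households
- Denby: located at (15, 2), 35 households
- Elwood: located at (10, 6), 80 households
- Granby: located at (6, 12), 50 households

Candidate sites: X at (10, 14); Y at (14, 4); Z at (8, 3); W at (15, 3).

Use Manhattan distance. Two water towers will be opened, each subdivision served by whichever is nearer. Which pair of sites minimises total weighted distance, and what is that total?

{X, Z}, total 2326

Evaluate every pair (each demand assigned to the nearer of the two):
  {X, Z}: total = 2326
  {Z, W}: total = 2436
  {Y, Z}: total = 2471
  {X, Y}: total = 3167
  {X, W}: total = 3257
  {Y, W}: total = 3667
Best pair: {X, Z} with total 2326.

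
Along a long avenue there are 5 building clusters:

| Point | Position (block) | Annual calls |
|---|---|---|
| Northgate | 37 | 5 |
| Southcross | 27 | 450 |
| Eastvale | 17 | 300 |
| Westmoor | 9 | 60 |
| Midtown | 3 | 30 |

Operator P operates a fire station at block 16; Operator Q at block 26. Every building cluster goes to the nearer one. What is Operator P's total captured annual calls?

390

The indifferent point is the midpoint (16+26)/2 = 21; building clusters left of it (closer to Operator P at 16) go to Operator P, those right go to Operator Q.
  Midtown at 3 (w=30) → Operator P
  Westmoor at 9 (w=60) → Operator P
  Eastvale at 17 (w=300) → Operator P
  Southcross at 27 (w=450) → Operator Q
  Northgate at 37 (w=5) → Operator Q
Operator P captures 390; Operator Q captures 455.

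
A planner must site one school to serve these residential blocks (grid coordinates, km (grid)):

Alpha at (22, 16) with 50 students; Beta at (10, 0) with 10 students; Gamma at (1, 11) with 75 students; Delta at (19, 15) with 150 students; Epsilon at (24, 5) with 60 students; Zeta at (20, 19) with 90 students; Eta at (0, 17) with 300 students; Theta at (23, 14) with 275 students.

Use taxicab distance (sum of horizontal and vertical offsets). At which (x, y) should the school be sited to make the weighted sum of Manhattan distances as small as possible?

Manhattan distance separates: Σwᵢ(|x−xᵢ|+|y−yᵢ|) = Σwᵢ|x−xᵢ| + Σwᵢ|y−yᵢ|, so x and y are optimised independently as 1-D weighted medians.
Total weight W = 1010; half = 505.
x-coordinate, sorted with cumulative weight:
  x=0 (Eta, w=300) cum 300
  x=1 (Gamma, w=75) cum 375
  x=10 (Beta, w=10) cum 385
  x=19 (Delta, w=150) cum 535  ← median
  x=20 (Zeta, w=90) cum 625
  x=22 (Alpha, w=50) cum 675
  x=23 (Theta, w=275) cum 950
  x=24 (Epsilon, w=60) cum 1010
⇒ x* = 19
y-coordinate, sorted with cumulative weight:
  y=0 (Beta, w=10) cum 10
  y=5 (Epsilon, w=60) cum 70
  y=11 (Gamma, w=75) cum 145
  y=14 (Theta, w=275) cum 420
  y=15 (Delta, w=150) cum 570  ← median
  y=16 (Alpha, w=50) cum 620
  y=17 (Eta, w=300) cum 920
  y=19 (Zeta, w=90) cum 1010
⇒ y* = 15

(19, 15)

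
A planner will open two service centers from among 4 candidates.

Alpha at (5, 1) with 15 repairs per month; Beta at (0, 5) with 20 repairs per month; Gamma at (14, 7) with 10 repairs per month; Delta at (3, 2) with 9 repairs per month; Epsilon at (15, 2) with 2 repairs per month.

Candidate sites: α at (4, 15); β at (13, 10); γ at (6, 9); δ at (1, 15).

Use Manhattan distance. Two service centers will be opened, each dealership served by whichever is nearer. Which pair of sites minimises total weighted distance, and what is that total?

Evaluate every pair (each demand assigned to the nearer of the two):
  {β, γ}: total = 485
  {α, γ}: total = 557
  {γ, δ}: total = 557
  {β, δ}: total = 670
  {α, β}: total = 691
  {α, δ}: total = 799
Best pair: {β, γ} with total 485.

{β, γ}, total 485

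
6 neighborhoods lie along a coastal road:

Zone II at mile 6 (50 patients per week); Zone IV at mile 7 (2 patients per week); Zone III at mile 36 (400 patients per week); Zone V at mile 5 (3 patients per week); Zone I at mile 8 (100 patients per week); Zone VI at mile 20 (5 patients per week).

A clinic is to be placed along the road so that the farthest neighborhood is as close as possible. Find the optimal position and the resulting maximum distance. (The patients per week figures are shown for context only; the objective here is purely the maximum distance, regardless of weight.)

The 1-center on a line is the midpoint of the two extreme points: leftmost at 5, rightmost at 36.
Optimal location = (5 + 36)/2 = 20.5; maximum distance = (36 − 5)/2 = 15.5.

location 20.5, max distance 15.5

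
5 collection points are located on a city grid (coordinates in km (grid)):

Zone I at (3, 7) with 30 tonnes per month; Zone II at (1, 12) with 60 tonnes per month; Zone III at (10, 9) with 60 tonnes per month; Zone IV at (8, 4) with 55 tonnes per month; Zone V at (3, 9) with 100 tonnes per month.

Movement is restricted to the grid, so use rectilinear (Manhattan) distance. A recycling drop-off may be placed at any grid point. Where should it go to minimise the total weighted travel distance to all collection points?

(3, 9)

Manhattan distance separates: Σwᵢ(|x−xᵢ|+|y−yᵢ|) = Σwᵢ|x−xᵢ| + Σwᵢ|y−yᵢ|, so x and y are optimised independently as 1-D weighted medians.
Total weight W = 305; half = 152.5.
x-coordinate, sorted with cumulative weight:
  x=1 (Zone II, w=60) cum 60
  x=3 (Zone I, w=30) cum 90
  x=3 (Zone V, w=100) cum 190  ← median
  x=8 (Zone IV, w=55) cum 245
  x=10 (Zone III, w=60) cum 305
⇒ x* = 3
y-coordinate, sorted with cumulative weight:
  y=4 (Zone IV, w=55) cum 55
  y=7 (Zone I, w=30) cum 85
  y=9 (Zone III, w=60) cum 145
  y=9 (Zone V, w=100) cum 245  ← median
  y=12 (Zone II, w=60) cum 305
⇒ y* = 9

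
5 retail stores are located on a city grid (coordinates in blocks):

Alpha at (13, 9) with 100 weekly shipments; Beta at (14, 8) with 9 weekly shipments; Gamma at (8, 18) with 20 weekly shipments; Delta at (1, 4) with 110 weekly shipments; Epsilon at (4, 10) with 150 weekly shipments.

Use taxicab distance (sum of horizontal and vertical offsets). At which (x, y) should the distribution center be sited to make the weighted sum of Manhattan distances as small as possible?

(4, 9)

Manhattan distance separates: Σwᵢ(|x−xᵢ|+|y−yᵢ|) = Σwᵢ|x−xᵢ| + Σwᵢ|y−yᵢ|, so x and y are optimised independently as 1-D weighted medians.
Total weight W = 389; half = 194.5.
x-coordinate, sorted with cumulative weight:
  x=1 (Delta, w=110) cum 110
  x=4 (Epsilon, w=150) cum 260  ← median
  x=8 (Gamma, w=20) cum 280
  x=13 (Alpha, w=100) cum 380
  x=14 (Beta, w=9) cum 389
⇒ x* = 4
y-coordinate, sorted with cumulative weight:
  y=4 (Delta, w=110) cum 110
  y=8 (Beta, w=9) cum 119
  y=9 (Alpha, w=100) cum 219  ← median
  y=10 (Epsilon, w=150) cum 369
  y=18 (Gamma, w=20) cum 389
⇒ y* = 9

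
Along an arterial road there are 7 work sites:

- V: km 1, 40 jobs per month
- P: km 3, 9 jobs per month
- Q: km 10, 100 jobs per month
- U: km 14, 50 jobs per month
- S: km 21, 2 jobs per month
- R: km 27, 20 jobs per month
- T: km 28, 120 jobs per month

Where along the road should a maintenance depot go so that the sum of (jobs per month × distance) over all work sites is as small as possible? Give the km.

x = 14

For a sum of weighted absolute distances on a line, the optimum is the weighted median (not the mean). Total weight W = 341; half-weight = 170.5.
Sort by position and accumulate weight:
  km 1 (V, w=40) → cum 40
  km 3 (P, w=9) → cum 49
  km 10 (Q, w=100) → cum 149
  km 14 (U, w=50) → cum 199  ≥ 170.5 → median here
  km 21 (S, w=2) → cum 201
  km 27 (R, w=20) → cum 221
  km 28 (T, w=120) → cum 341
Optimal location: km 14.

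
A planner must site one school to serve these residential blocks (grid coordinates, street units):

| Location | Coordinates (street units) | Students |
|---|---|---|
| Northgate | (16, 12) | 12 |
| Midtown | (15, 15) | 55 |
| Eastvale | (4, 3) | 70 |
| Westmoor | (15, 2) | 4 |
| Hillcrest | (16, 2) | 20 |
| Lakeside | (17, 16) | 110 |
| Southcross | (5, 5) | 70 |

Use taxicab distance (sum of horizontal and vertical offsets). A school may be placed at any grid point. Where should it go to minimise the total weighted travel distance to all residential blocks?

(15, 12)

Manhattan distance separates: Σwᵢ(|x−xᵢ|+|y−yᵢ|) = Σwᵢ|x−xᵢ| + Σwᵢ|y−yᵢ|, so x and y are optimised independently as 1-D weighted medians.
Total weight W = 341; half = 170.5.
x-coordinate, sorted with cumulative weight:
  x=4 (Eastvale, w=70) cum 70
  x=5 (Southcross, w=70) cum 140
  x=15 (Midtown, w=55) cum 195  ← median
  x=15 (Westmoor, w=4) cum 199
  x=16 (Northgate, w=12) cum 211
  x=16 (Hillcrest, w=20) cum 231
  x=17 (Lakeside, w=110) cum 341
⇒ x* = 15
y-coordinate, sorted with cumulative weight:
  y=2 (Westmoor, w=4) cum 4
  y=2 (Hillcrest, w=20) cum 24
  y=3 (Eastvale, w=70) cum 94
  y=5 (Southcross, w=70) cum 164
  y=12 (Northgate, w=12) cum 176  ← median
  y=15 (Midtown, w=55) cum 231
  y=16 (Lakeside, w=110) cum 341
⇒ y* = 12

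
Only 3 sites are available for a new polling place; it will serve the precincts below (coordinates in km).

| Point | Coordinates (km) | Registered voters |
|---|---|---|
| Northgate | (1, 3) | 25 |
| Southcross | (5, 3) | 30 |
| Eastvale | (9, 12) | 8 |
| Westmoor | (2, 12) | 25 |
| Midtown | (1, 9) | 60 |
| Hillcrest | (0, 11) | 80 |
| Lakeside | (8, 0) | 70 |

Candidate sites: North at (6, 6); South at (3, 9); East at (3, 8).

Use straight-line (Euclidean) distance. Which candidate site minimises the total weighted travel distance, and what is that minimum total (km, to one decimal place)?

Total weighted distance at each candidate:
  North (6, 6): total = 1892.0
  South (3, 9): total = 1609.7
  East (3, 8): total = 1590.9
Minimum is at East with total 1590.9 km.

East, total 1590.9 km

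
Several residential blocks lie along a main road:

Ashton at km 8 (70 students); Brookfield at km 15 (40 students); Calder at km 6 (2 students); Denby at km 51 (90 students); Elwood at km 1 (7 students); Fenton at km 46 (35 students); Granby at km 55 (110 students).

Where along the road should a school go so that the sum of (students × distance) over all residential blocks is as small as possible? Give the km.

For a sum of weighted absolute distances on a line, the optimum is the weighted median (not the mean). Total weight W = 354; half-weight = 177.
Sort by position and accumulate weight:
  km 1 (Elwood, w=7) → cum 7
  km 6 (Calder, w=2) → cum 9
  km 8 (Ashton, w=70) → cum 79
  km 15 (Brookfield, w=40) → cum 119
  km 46 (Fenton, w=35) → cum 154
  km 51 (Denby, w=90) → cum 244  ≥ 177 → median here
  km 55 (Granby, w=110) → cum 354
Optimal location: km 51.

x = 51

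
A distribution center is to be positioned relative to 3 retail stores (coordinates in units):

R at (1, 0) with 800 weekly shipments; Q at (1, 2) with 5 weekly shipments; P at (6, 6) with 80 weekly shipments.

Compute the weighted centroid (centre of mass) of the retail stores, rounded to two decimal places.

(1.45, 0.55)

The minimiser of Σwᵢ‖p−pᵢ‖² is the weighted centroid p* = (Σwᵢpᵢ)/(Σwᵢ).
Σwᵢ = 885.
Σwᵢxᵢ = 800·1 + 5·1 + 80·6 = 1285.
Σwᵢyᵢ = 800·0 + 5·2 + 80·6 = 490.
x* = 1285/885 = 1.45, y* = 490/885 = 0.55.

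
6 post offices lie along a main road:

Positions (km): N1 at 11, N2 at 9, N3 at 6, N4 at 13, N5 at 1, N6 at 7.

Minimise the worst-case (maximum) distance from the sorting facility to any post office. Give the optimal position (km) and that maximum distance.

The 1-center on a line is the midpoint of the two extreme points: leftmost at 1, rightmost at 13.
Optimal location = (1 + 13)/2 = 7; maximum distance = (13 − 1)/2 = 6.

location 7, max distance 6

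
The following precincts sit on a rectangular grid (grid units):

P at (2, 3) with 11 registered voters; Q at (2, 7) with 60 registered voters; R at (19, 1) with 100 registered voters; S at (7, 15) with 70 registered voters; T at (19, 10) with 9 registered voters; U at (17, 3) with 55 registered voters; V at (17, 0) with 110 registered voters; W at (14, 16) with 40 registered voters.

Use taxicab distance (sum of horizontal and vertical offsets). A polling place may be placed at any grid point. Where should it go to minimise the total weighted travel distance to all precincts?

Manhattan distance separates: Σwᵢ(|x−xᵢ|+|y−yᵢ|) = Σwᵢ|x−xᵢ| + Σwᵢ|y−yᵢ|, so x and y are optimised independently as 1-D weighted medians.
Total weight W = 455; half = 227.5.
x-coordinate, sorted with cumulative weight:
  x=2 (P, w=11) cum 11
  x=2 (Q, w=60) cum 71
  x=7 (S, w=70) cum 141
  x=14 (W, w=40) cum 181
  x=17 (U, w=55) cum 236  ← median
  x=17 (V, w=110) cum 346
  x=19 (R, w=100) cum 446
  x=19 (T, w=9) cum 455
⇒ x* = 17
y-coordinate, sorted with cumulative weight:
  y=0 (V, w=110) cum 110
  y=1 (R, w=100) cum 210
  y=3 (P, w=11) cum 221
  y=3 (U, w=55) cum 276  ← median
  y=7 (Q, w=60) cum 336
  y=10 (T, w=9) cum 345
  y=15 (S, w=70) cum 415
  y=16 (W, w=40) cum 455
⇒ y* = 3

(17, 3)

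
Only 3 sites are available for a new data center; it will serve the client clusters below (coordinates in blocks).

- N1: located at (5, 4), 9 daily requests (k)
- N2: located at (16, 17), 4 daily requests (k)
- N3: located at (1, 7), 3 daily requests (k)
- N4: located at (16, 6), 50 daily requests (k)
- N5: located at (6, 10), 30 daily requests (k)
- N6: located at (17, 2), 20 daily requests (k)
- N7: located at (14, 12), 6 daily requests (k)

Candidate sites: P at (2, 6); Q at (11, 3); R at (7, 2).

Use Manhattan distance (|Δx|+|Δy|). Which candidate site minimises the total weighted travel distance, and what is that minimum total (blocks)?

Q, total 1153 blocks

Total weighted distance at each candidate:
  P (2, 6): total = 1579
  Q (11, 3): total = 1153
  R (7, 2): total = 1387
Minimum is at Q with total 1153 blocks.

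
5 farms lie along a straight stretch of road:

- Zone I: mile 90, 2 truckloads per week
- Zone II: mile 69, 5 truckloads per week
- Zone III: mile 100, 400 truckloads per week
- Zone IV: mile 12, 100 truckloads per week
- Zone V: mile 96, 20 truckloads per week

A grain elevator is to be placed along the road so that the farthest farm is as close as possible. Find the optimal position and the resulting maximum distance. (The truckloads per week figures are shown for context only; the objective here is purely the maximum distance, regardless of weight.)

location 56, max distance 44

The 1-center on a line is the midpoint of the two extreme points: leftmost at 12, rightmost at 100.
Optimal location = (12 + 100)/2 = 56; maximum distance = (100 − 12)/2 = 44.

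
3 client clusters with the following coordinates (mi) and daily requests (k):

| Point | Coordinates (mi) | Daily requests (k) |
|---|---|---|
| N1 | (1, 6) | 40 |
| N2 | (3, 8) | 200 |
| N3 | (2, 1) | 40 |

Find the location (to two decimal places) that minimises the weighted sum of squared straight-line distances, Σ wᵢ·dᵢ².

The minimiser of Σwᵢ‖p−pᵢ‖² is the weighted centroid p* = (Σwᵢpᵢ)/(Σwᵢ).
Σwᵢ = 280.
Σwᵢxᵢ = 40·1 + 200·3 + 40·2 = 720.
Σwᵢyᵢ = 40·6 + 200·8 + 40·1 = 1880.
x* = 720/280 = 2.57, y* = 1880/280 = 6.71.

(2.57, 6.71)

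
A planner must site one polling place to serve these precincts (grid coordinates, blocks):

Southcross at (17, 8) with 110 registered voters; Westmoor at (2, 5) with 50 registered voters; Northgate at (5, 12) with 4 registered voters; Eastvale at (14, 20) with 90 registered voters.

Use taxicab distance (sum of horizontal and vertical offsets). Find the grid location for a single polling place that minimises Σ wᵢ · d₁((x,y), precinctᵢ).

Manhattan distance separates: Σwᵢ(|x−xᵢ|+|y−yᵢ|) = Σwᵢ|x−xᵢ| + Σwᵢ|y−yᵢ|, so x and y are optimised independently as 1-D weighted medians.
Total weight W = 254; half = 127.
x-coordinate, sorted with cumulative weight:
  x=2 (Westmoor, w=50) cum 50
  x=5 (Northgate, w=4) cum 54
  x=14 (Eastvale, w=90) cum 144  ← median
  x=17 (Southcross, w=110) cum 254
⇒ x* = 14
y-coordinate, sorted with cumulative weight:
  y=5 (Westmoor, w=50) cum 50
  y=8 (Southcross, w=110) cum 160  ← median
  y=12 (Northgate, w=4) cum 164
  y=20 (Eastvale, w=90) cum 254
⇒ y* = 8

(14, 8)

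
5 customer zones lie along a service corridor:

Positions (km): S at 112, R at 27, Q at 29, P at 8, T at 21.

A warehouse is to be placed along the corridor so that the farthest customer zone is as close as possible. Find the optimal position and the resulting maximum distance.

location 60, max distance 52

The 1-center on a line is the midpoint of the two extreme points: leftmost at 8, rightmost at 112.
Optimal location = (8 + 112)/2 = 60; maximum distance = (112 − 8)/2 = 52.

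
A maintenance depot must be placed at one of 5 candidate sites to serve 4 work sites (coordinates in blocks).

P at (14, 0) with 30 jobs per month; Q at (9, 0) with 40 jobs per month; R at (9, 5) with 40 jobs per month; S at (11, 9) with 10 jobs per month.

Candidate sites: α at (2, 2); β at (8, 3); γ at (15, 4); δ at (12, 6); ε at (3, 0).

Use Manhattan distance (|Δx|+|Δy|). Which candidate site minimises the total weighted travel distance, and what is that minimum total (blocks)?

Total weighted distance at each candidate:
  α (2, 2): total = 1340
  β (8, 3): total = 640
  γ (15, 4): total = 920
  δ (12, 6): total = 800
  ε (3, 0): total = 1180
Minimum is at β with total 640 blocks.

β, total 640 blocks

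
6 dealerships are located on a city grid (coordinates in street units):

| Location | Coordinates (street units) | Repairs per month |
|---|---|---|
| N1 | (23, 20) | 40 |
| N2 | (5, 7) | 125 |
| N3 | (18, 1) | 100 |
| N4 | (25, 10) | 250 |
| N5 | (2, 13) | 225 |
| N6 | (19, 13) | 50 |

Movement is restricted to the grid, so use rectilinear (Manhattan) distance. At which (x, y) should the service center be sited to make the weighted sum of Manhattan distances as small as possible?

Manhattan distance separates: Σwᵢ(|x−xᵢ|+|y−yᵢ|) = Σwᵢ|x−xᵢ| + Σwᵢ|y−yᵢ|, so x and y are optimised independently as 1-D weighted medians.
Total weight W = 790; half = 395.
x-coordinate, sorted with cumulative weight:
  x=2 (N5, w=225) cum 225
  x=5 (N2, w=125) cum 350
  x=18 (N3, w=100) cum 450  ← median
  x=19 (N6, w=50) cum 500
  x=23 (N1, w=40) cum 540
  x=25 (N4, w=250) cum 790
⇒ x* = 18
y-coordinate, sorted with cumulative weight:
  y=1 (N3, w=100) cum 100
  y=7 (N2, w=125) cum 225
  y=10 (N4, w=250) cum 475  ← median
  y=13 (N5, w=225) cum 700
  y=13 (N6, w=50) cum 750
  y=20 (N1, w=40) cum 790
⇒ y* = 10

(18, 10)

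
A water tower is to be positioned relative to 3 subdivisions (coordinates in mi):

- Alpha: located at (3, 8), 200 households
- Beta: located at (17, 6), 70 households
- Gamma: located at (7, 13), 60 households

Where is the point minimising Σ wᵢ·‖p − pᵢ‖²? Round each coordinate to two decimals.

The minimiser of Σwᵢ‖p−pᵢ‖² is the weighted centroid p* = (Σwᵢpᵢ)/(Σwᵢ).
Σwᵢ = 330.
Σwᵢxᵢ = 200·3 + 70·17 + 60·7 = 2210.
Σwᵢyᵢ = 200·8 + 70·6 + 60·13 = 2800.
x* = 2210/330 = 6.70, y* = 2800/330 = 8.48.

(6.70, 8.48)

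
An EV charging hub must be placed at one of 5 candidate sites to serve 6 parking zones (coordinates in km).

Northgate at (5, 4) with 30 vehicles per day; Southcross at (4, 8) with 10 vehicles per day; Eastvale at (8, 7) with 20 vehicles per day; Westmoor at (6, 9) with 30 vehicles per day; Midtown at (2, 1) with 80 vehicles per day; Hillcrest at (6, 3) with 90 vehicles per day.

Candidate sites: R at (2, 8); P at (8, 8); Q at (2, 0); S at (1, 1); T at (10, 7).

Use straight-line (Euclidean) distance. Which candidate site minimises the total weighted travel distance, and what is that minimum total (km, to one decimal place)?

Total weighted distance at each candidate:
  R (2, 8): total = 1551.6
  P (8, 8): total = 1499.3
  Q (2, 0): total = 1242.3
  S (1, 1): total = 1258.2
  T (10, 7): total = 1719.0
Minimum is at Q with total 1242.3 km.

Q, total 1242.3 km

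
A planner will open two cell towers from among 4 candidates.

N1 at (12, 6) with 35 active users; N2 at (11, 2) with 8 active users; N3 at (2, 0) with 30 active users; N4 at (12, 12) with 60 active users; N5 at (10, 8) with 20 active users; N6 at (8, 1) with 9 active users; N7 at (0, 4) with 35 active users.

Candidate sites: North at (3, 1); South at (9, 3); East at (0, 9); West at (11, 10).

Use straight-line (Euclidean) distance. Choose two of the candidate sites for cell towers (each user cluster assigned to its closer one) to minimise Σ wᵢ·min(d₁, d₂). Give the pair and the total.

Evaluate every pair (each demand assigned to the nearer of the two):
  {North, West}: total = 623.1
  {South, West}: total = 906.6
  {East, West}: total = 924.2
  {North, South}: total = 1048.6
  {South, East}: total = 1261.2
  {North, East}: total = 1600.9
Best pair: {North, West} with total 623.1.

{North, West}, total 623.1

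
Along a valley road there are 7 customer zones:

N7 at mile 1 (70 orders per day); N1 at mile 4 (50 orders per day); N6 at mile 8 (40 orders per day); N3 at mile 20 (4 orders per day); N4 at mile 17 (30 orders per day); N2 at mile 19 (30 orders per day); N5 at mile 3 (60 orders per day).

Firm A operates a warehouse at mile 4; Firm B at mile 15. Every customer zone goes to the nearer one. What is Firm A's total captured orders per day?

220

The indifferent point is the midpoint (4+15)/2 = 9.5; customer zones left of it (closer to Firm A at 4) go to Firm A, those right go to Firm B.
  N7 at 1 (w=70) → Firm A
  N5 at 3 (w=60) → Firm A
  N1 at 4 (w=50) → Firm A
  N6 at 8 (w=40) → Firm A
  N4 at 17 (w=30) → Firm B
  N2 at 19 (w=30) → Firm B
  N3 at 20 (w=4) → Firm B
Firm A captures 220; Firm B captures 64.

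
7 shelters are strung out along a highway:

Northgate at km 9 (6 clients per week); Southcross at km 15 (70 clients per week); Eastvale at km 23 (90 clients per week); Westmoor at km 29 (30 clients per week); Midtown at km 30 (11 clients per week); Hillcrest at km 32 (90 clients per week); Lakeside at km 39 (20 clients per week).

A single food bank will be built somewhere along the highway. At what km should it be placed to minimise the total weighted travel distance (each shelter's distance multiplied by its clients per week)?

x = 23

For a sum of weighted absolute distances on a line, the optimum is the weighted median (not the mean). Total weight W = 317; half-weight = 158.5.
Sort by position and accumulate weight:
  km 9 (Northgate, w=6) → cum 6
  km 15 (Southcross, w=70) → cum 76
  km 23 (Eastvale, w=90) → cum 166  ≥ 158.5 → median here
  km 29 (Westmoor, w=30) → cum 196
  km 30 (Midtown, w=11) → cum 207
  km 32 (Hillcrest, w=90) → cum 297
  km 39 (Lakeside, w=20) → cum 317
Optimal location: km 23.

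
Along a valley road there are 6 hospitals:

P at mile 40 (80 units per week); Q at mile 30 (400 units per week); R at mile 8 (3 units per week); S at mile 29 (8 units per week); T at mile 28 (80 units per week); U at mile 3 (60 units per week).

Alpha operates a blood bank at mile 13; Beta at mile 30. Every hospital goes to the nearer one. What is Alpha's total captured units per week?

The indifferent point is the midpoint (13+30)/2 = 21.5; hospitals left of it (closer to Alpha at 13) go to Alpha, those right go to Beta.
  U at 3 (w=60) → Alpha
  R at 8 (w=3) → Alpha
  T at 28 (w=80) → Beta
  S at 29 (w=8) → Beta
  Q at 30 (w=400) → Beta
  P at 40 (w=80) → Beta
Alpha captures 63; Beta captures 568.

63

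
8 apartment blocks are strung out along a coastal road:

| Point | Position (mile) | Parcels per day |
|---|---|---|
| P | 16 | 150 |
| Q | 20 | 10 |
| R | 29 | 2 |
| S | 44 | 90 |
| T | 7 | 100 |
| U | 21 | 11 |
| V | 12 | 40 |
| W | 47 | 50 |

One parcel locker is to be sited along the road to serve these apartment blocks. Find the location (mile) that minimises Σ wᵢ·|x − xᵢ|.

For a sum of weighted absolute distances on a line, the optimum is the weighted median (not the mean). Total weight W = 453; half-weight = 226.5.
Sort by position and accumulate weight:
  mile 7 (T, w=100) → cum 100
  mile 12 (V, w=40) → cum 140
  mile 16 (P, w=150) → cum 290  ≥ 226.5 → median here
  mile 20 (Q, w=10) → cum 300
  mile 21 (U, w=11) → cum 311
  mile 29 (R, w=2) → cum 313
  mile 44 (S, w=90) → cum 403
  mile 47 (W, w=50) → cum 453
Optimal location: mile 16.

x = 16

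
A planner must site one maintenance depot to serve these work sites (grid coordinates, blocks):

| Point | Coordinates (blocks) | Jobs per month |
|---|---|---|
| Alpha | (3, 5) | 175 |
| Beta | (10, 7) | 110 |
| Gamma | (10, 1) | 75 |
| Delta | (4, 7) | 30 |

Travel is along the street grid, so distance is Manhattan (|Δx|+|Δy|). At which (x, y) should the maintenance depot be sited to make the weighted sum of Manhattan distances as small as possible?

(4, 5)

Manhattan distance separates: Σwᵢ(|x−xᵢ|+|y−yᵢ|) = Σwᵢ|x−xᵢ| + Σwᵢ|y−yᵢ|, so x and y are optimised independently as 1-D weighted medians.
Total weight W = 390; half = 195.
x-coordinate, sorted with cumulative weight:
  x=3 (Alpha, w=175) cum 175
  x=4 (Delta, w=30) cum 205  ← median
  x=10 (Beta, w=110) cum 315
  x=10 (Gamma, w=75) cum 390
⇒ x* = 4
y-coordinate, sorted with cumulative weight:
  y=1 (Gamma, w=75) cum 75
  y=5 (Alpha, w=175) cum 250  ← median
  y=7 (Beta, w=110) cum 360
  y=7 (Delta, w=30) cum 390
⇒ y* = 5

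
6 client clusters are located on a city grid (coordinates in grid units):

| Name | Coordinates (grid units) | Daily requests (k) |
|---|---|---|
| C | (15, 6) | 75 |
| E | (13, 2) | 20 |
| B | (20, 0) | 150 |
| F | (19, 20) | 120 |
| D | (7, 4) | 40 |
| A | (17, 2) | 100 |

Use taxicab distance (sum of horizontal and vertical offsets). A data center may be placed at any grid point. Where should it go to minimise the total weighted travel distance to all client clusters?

Manhattan distance separates: Σwᵢ(|x−xᵢ|+|y−yᵢ|) = Σwᵢ|x−xᵢ| + Σwᵢ|y−yᵢ|, so x and y are optimised independently as 1-D weighted medians.
Total weight W = 505; half = 252.5.
x-coordinate, sorted with cumulative weight:
  x=7 (D, w=40) cum 40
  x=13 (E, w=20) cum 60
  x=15 (C, w=75) cum 135
  x=17 (A, w=100) cum 235
  x=19 (F, w=120) cum 355  ← median
  x=20 (B, w=150) cum 505
⇒ x* = 19
y-coordinate, sorted with cumulative weight:
  y=0 (B, w=150) cum 150
  y=2 (E, w=20) cum 170
  y=2 (A, w=100) cum 270  ← median
  y=4 (D, w=40) cum 310
  y=6 (C, w=75) cum 385
  y=20 (F, w=120) cum 505
⇒ y* = 2

(19, 2)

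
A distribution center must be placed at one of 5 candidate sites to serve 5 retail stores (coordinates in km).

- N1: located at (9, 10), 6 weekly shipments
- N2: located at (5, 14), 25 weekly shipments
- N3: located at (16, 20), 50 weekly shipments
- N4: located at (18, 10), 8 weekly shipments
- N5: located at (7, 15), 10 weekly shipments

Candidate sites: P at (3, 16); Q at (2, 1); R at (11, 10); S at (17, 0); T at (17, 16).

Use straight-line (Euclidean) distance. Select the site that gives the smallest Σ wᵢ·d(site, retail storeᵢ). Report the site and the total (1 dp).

T, total 719.5 km

Total weighted distance at each candidate:
  P (3, 16): total = 972.2
  Q (2, 1): total = 1877.5
  R (11, 10): total = 871.3
  S (17, 0): total = 1799.7
  T (17, 16): total = 719.5
Minimum is at T with total 719.5 km.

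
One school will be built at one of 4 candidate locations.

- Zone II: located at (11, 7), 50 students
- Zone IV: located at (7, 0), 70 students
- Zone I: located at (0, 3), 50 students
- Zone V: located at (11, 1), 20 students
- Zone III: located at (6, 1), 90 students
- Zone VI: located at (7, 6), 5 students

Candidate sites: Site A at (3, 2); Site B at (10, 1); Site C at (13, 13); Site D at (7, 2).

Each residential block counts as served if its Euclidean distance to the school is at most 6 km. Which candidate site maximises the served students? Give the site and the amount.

Coverage radius r = 6 km; a point is covered iff (Δx)²+(Δy)² ≤ 6² = 36.
  Site A (3, 2): covers {Zone IV, Zone I, Zone III, Zone VI} → 215
  Site B (10, 1): covers {Zone IV, Zone V, Zone III, Zone VI} → 185
  Site C (13, 13): covers {none} → 0
  Site D (7, 2): covers {Zone IV, Zone V, Zone III, Zone VI} → 185
Maximum coverage at Site A: 215 students.

Site A, covering 215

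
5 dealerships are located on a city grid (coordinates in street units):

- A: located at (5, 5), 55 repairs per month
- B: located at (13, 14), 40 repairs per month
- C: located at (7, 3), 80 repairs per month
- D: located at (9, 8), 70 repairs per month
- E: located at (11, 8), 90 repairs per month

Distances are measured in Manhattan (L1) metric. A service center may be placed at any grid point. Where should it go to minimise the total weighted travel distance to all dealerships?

(9, 8)

Manhattan distance separates: Σwᵢ(|x−xᵢ|+|y−yᵢ|) = Σwᵢ|x−xᵢ| + Σwᵢ|y−yᵢ|, so x and y are optimised independently as 1-D weighted medians.
Total weight W = 335; half = 167.5.
x-coordinate, sorted with cumulative weight:
  x=5 (A, w=55) cum 55
  x=7 (C, w=80) cum 135
  x=9 (D, w=70) cum 205  ← median
  x=11 (E, w=90) cum 295
  x=13 (B, w=40) cum 335
⇒ x* = 9
y-coordinate, sorted with cumulative weight:
  y=3 (C, w=80) cum 80
  y=5 (A, w=55) cum 135
  y=8 (D, w=70) cum 205  ← median
  y=8 (E, w=90) cum 295
  y=14 (B, w=40) cum 335
⇒ y* = 8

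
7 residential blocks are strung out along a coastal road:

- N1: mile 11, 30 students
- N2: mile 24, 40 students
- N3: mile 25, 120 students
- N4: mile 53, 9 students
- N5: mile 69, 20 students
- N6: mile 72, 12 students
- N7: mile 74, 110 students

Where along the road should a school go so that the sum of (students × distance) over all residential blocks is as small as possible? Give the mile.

x = 25

For a sum of weighted absolute distances on a line, the optimum is the weighted median (not the mean). Total weight W = 341; half-weight = 170.5.
Sort by position and accumulate weight:
  mile 11 (N1, w=30) → cum 30
  mile 24 (N2, w=40) → cum 70
  mile 25 (N3, w=120) → cum 190  ≥ 170.5 → median here
  mile 53 (N4, w=9) → cum 199
  mile 69 (N5, w=20) → cum 219
  mile 72 (N6, w=12) → cum 231
  mile 74 (N7, w=110) → cum 341
Optimal location: mile 25.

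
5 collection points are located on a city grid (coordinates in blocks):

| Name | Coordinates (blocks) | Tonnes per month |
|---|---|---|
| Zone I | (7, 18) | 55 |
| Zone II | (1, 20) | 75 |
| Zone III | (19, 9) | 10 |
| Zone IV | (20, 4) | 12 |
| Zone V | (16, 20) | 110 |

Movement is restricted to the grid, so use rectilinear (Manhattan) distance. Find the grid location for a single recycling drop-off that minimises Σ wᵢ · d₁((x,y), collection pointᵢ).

Manhattan distance separates: Σwᵢ(|x−xᵢ|+|y−yᵢ|) = Σwᵢ|x−xᵢ| + Σwᵢ|y−yᵢ|, so x and y are optimised independently as 1-D weighted medians.
Total weight W = 262; half = 131.
x-coordinate, sorted with cumulative weight:
  x=1 (Zone II, w=75) cum 75
  x=7 (Zone I, w=55) cum 130
  x=16 (Zone V, w=110) cum 240  ← median
  x=19 (Zone III, w=10) cum 250
  x=20 (Zone IV, w=12) cum 262
⇒ x* = 16
y-coordinate, sorted with cumulative weight:
  y=4 (Zone IV, w=12) cum 12
  y=9 (Zone III, w=10) cum 22
  y=18 (Zone I, w=55) cum 77
  y=20 (Zone II, w=75) cum 152  ← median
  y=20 (Zone V, w=110) cum 262
⇒ y* = 20

(16, 20)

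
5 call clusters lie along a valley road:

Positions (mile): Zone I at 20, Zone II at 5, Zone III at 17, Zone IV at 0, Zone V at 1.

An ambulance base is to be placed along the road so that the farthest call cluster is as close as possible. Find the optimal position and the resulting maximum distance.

location 10, max distance 10

The 1-center on a line is the midpoint of the two extreme points: leftmost at 0, rightmost at 20.
Optimal location = (0 + 20)/2 = 10; maximum distance = (20 − 0)/2 = 10.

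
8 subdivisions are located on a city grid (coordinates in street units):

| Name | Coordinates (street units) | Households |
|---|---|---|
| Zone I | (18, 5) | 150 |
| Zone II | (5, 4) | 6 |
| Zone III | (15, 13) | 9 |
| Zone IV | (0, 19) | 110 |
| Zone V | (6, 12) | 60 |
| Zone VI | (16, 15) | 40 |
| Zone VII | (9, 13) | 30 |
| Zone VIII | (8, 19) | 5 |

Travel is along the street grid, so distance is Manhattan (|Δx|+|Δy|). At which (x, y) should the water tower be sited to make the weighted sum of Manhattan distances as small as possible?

Manhattan distance separates: Σwᵢ(|x−xᵢ|+|y−yᵢ|) = Σwᵢ|x−xᵢ| + Σwᵢ|y−yᵢ|, so x and y are optimised independently as 1-D weighted medians.
Total weight W = 410; half = 205.
x-coordinate, sorted with cumulative weight:
  x=0 (Zone IV, w=110) cum 110
  x=5 (Zone II, w=6) cum 116
  x=6 (Zone V, w=60) cum 176
  x=8 (Zone VIII, w=5) cum 181
  x=9 (Zone VII, w=30) cum 211  ← median
  x=15 (Zone III, w=9) cum 220
  x=16 (Zone VI, w=40) cum 260
  x=18 (Zone I, w=150) cum 410
⇒ x* = 9
y-coordinate, sorted with cumulative weight:
  y=4 (Zone II, w=6) cum 6
  y=5 (Zone I, w=150) cum 156
  y=12 (Zone V, w=60) cum 216  ← median
  y=13 (Zone III, w=9) cum 225
  y=13 (Zone VII, w=30) cum 255
  y=15 (Zone VI, w=40) cum 295
  y=19 (Zone IV, w=110) cum 405
  y=19 (Zone VIII, w=5) cum 410
⇒ y* = 12

(9, 12)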